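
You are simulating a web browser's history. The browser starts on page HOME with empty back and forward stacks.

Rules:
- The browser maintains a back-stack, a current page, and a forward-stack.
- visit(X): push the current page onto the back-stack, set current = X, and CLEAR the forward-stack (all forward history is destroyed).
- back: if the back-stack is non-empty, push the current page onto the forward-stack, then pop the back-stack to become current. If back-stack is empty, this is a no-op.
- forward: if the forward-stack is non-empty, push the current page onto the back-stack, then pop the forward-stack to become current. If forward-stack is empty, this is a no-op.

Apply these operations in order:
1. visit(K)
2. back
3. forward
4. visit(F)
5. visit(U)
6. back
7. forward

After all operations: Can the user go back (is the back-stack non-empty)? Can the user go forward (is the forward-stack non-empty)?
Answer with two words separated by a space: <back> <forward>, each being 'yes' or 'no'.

After 1 (visit(K)): cur=K back=1 fwd=0
After 2 (back): cur=HOME back=0 fwd=1
After 3 (forward): cur=K back=1 fwd=0
After 4 (visit(F)): cur=F back=2 fwd=0
After 5 (visit(U)): cur=U back=3 fwd=0
After 6 (back): cur=F back=2 fwd=1
After 7 (forward): cur=U back=3 fwd=0

Answer: yes no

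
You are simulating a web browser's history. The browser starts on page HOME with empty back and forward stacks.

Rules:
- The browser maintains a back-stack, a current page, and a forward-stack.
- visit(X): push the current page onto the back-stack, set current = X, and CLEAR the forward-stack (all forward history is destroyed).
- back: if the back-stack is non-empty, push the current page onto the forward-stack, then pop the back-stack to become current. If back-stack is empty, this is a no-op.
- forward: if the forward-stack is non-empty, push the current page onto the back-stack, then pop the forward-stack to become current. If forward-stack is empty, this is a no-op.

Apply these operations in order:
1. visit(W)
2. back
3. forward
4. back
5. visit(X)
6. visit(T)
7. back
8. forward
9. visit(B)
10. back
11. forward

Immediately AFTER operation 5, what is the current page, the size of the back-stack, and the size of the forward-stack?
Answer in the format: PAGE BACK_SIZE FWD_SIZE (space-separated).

After 1 (visit(W)): cur=W back=1 fwd=0
After 2 (back): cur=HOME back=0 fwd=1
After 3 (forward): cur=W back=1 fwd=0
After 4 (back): cur=HOME back=0 fwd=1
After 5 (visit(X)): cur=X back=1 fwd=0

X 1 0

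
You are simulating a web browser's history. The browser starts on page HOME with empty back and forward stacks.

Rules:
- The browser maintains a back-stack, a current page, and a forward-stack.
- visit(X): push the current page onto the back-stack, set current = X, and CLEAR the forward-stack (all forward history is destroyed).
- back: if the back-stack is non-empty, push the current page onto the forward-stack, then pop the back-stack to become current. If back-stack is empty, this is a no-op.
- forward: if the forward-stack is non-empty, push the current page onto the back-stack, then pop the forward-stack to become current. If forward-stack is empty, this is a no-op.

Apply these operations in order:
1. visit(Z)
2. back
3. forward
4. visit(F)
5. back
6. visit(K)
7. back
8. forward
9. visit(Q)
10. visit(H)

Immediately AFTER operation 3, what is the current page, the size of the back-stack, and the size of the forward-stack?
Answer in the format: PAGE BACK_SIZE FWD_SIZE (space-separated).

After 1 (visit(Z)): cur=Z back=1 fwd=0
After 2 (back): cur=HOME back=0 fwd=1
After 3 (forward): cur=Z back=1 fwd=0

Z 1 0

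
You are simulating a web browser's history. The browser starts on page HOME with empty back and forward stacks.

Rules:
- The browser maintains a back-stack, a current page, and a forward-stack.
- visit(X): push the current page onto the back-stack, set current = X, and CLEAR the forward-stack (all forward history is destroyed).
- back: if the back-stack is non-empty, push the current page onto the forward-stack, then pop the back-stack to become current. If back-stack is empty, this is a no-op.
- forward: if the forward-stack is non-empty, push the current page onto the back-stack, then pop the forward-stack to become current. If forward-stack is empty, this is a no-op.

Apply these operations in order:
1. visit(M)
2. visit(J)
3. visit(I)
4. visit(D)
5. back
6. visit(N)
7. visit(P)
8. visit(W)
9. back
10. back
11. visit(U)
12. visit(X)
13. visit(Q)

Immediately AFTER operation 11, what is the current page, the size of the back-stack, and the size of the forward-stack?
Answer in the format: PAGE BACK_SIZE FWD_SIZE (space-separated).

After 1 (visit(M)): cur=M back=1 fwd=0
After 2 (visit(J)): cur=J back=2 fwd=0
After 3 (visit(I)): cur=I back=3 fwd=0
After 4 (visit(D)): cur=D back=4 fwd=0
After 5 (back): cur=I back=3 fwd=1
After 6 (visit(N)): cur=N back=4 fwd=0
After 7 (visit(P)): cur=P back=5 fwd=0
After 8 (visit(W)): cur=W back=6 fwd=0
After 9 (back): cur=P back=5 fwd=1
After 10 (back): cur=N back=4 fwd=2
After 11 (visit(U)): cur=U back=5 fwd=0

U 5 0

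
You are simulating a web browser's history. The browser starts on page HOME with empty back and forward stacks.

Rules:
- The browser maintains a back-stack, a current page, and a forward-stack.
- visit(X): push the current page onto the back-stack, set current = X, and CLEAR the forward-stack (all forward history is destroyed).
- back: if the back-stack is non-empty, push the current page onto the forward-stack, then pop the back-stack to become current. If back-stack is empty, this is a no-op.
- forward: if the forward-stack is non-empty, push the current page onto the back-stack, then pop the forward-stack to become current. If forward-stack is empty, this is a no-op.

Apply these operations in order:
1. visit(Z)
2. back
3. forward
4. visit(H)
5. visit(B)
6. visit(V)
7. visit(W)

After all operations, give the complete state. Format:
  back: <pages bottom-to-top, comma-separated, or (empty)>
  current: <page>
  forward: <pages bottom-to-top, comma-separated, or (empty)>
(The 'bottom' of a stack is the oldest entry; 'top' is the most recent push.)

Answer: back: HOME,Z,H,B,V
current: W
forward: (empty)

Derivation:
After 1 (visit(Z)): cur=Z back=1 fwd=0
After 2 (back): cur=HOME back=0 fwd=1
After 3 (forward): cur=Z back=1 fwd=0
After 4 (visit(H)): cur=H back=2 fwd=0
After 5 (visit(B)): cur=B back=3 fwd=0
After 6 (visit(V)): cur=V back=4 fwd=0
After 7 (visit(W)): cur=W back=5 fwd=0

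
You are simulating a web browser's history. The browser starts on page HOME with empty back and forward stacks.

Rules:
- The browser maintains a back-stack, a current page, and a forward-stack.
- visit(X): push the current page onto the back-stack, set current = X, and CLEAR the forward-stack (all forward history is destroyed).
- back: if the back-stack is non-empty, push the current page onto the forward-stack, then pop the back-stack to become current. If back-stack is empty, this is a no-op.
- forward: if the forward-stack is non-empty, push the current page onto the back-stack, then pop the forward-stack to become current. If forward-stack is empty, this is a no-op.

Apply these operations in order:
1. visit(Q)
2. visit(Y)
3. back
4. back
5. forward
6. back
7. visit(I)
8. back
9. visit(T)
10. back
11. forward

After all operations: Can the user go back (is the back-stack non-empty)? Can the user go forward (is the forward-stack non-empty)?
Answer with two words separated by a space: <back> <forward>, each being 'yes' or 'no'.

After 1 (visit(Q)): cur=Q back=1 fwd=0
After 2 (visit(Y)): cur=Y back=2 fwd=0
After 3 (back): cur=Q back=1 fwd=1
After 4 (back): cur=HOME back=0 fwd=2
After 5 (forward): cur=Q back=1 fwd=1
After 6 (back): cur=HOME back=0 fwd=2
After 7 (visit(I)): cur=I back=1 fwd=0
After 8 (back): cur=HOME back=0 fwd=1
After 9 (visit(T)): cur=T back=1 fwd=0
After 10 (back): cur=HOME back=0 fwd=1
After 11 (forward): cur=T back=1 fwd=0

Answer: yes no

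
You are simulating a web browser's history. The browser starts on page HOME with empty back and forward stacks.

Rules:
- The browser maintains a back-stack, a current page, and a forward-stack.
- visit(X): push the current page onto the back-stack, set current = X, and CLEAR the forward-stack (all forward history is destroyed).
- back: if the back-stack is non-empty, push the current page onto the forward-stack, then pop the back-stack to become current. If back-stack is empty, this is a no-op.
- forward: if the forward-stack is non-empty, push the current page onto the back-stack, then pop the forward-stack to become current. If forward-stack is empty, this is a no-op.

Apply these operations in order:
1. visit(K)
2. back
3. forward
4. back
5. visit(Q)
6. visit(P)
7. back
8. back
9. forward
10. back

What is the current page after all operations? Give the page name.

After 1 (visit(K)): cur=K back=1 fwd=0
After 2 (back): cur=HOME back=0 fwd=1
After 3 (forward): cur=K back=1 fwd=0
After 4 (back): cur=HOME back=0 fwd=1
After 5 (visit(Q)): cur=Q back=1 fwd=0
After 6 (visit(P)): cur=P back=2 fwd=0
After 7 (back): cur=Q back=1 fwd=1
After 8 (back): cur=HOME back=0 fwd=2
After 9 (forward): cur=Q back=1 fwd=1
After 10 (back): cur=HOME back=0 fwd=2

Answer: HOME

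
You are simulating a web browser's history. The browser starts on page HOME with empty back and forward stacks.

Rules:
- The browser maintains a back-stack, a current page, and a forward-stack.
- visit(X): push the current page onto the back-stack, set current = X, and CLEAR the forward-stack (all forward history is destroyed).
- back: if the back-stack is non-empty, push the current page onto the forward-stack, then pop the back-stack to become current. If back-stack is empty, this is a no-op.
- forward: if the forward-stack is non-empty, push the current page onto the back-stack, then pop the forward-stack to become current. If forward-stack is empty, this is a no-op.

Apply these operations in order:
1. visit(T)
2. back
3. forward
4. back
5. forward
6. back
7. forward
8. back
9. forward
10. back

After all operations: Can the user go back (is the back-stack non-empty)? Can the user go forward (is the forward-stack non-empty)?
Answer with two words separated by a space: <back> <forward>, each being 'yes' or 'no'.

After 1 (visit(T)): cur=T back=1 fwd=0
After 2 (back): cur=HOME back=0 fwd=1
After 3 (forward): cur=T back=1 fwd=0
After 4 (back): cur=HOME back=0 fwd=1
After 5 (forward): cur=T back=1 fwd=0
After 6 (back): cur=HOME back=0 fwd=1
After 7 (forward): cur=T back=1 fwd=0
After 8 (back): cur=HOME back=0 fwd=1
After 9 (forward): cur=T back=1 fwd=0
After 10 (back): cur=HOME back=0 fwd=1

Answer: no yes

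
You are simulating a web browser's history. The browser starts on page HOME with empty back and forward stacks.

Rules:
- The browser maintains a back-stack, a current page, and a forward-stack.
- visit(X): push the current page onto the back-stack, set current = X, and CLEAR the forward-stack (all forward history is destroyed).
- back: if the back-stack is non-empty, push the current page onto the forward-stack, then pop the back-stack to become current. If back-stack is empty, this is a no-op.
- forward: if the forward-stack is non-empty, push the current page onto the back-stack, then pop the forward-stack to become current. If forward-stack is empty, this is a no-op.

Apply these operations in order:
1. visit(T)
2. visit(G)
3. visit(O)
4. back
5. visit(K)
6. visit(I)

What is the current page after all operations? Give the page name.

Answer: I

Derivation:
After 1 (visit(T)): cur=T back=1 fwd=0
After 2 (visit(G)): cur=G back=2 fwd=0
After 3 (visit(O)): cur=O back=3 fwd=0
After 4 (back): cur=G back=2 fwd=1
After 5 (visit(K)): cur=K back=3 fwd=0
After 6 (visit(I)): cur=I back=4 fwd=0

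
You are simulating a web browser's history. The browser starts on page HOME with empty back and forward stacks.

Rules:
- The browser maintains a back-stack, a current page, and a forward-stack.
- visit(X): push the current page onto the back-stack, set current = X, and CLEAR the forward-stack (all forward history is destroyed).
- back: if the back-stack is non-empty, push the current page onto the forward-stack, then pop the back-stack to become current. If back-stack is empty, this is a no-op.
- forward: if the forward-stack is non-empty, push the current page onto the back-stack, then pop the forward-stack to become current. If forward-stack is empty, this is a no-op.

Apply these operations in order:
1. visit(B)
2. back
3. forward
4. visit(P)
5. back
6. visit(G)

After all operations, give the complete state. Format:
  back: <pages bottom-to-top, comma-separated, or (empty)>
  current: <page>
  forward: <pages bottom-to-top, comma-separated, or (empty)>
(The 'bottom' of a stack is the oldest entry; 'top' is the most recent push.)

Answer: back: HOME,B
current: G
forward: (empty)

Derivation:
After 1 (visit(B)): cur=B back=1 fwd=0
After 2 (back): cur=HOME back=0 fwd=1
After 3 (forward): cur=B back=1 fwd=0
After 4 (visit(P)): cur=P back=2 fwd=0
After 5 (back): cur=B back=1 fwd=1
After 6 (visit(G)): cur=G back=2 fwd=0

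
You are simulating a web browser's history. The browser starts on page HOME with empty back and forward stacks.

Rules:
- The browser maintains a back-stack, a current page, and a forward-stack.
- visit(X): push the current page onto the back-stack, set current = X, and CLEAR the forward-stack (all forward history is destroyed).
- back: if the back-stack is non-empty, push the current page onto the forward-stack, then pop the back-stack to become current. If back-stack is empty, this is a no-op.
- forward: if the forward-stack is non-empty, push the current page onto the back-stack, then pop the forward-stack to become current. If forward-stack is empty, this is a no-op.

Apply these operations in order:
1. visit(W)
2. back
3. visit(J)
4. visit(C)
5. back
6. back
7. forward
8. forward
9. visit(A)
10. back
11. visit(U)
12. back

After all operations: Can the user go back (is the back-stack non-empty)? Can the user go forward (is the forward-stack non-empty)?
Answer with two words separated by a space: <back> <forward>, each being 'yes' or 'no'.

Answer: yes yes

Derivation:
After 1 (visit(W)): cur=W back=1 fwd=0
After 2 (back): cur=HOME back=0 fwd=1
After 3 (visit(J)): cur=J back=1 fwd=0
After 4 (visit(C)): cur=C back=2 fwd=0
After 5 (back): cur=J back=1 fwd=1
After 6 (back): cur=HOME back=0 fwd=2
After 7 (forward): cur=J back=1 fwd=1
After 8 (forward): cur=C back=2 fwd=0
After 9 (visit(A)): cur=A back=3 fwd=0
After 10 (back): cur=C back=2 fwd=1
After 11 (visit(U)): cur=U back=3 fwd=0
After 12 (back): cur=C back=2 fwd=1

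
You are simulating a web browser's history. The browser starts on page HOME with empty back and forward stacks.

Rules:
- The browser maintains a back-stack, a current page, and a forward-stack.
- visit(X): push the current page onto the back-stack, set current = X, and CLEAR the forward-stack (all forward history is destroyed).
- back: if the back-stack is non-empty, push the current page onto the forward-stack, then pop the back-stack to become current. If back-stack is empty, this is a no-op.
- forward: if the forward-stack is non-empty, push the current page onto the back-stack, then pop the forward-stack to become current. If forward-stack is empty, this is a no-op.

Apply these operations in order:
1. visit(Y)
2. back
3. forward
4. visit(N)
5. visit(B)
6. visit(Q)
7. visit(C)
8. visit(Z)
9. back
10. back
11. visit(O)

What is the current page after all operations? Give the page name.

After 1 (visit(Y)): cur=Y back=1 fwd=0
After 2 (back): cur=HOME back=0 fwd=1
After 3 (forward): cur=Y back=1 fwd=0
After 4 (visit(N)): cur=N back=2 fwd=0
After 5 (visit(B)): cur=B back=3 fwd=0
After 6 (visit(Q)): cur=Q back=4 fwd=0
After 7 (visit(C)): cur=C back=5 fwd=0
After 8 (visit(Z)): cur=Z back=6 fwd=0
After 9 (back): cur=C back=5 fwd=1
After 10 (back): cur=Q back=4 fwd=2
After 11 (visit(O)): cur=O back=5 fwd=0

Answer: O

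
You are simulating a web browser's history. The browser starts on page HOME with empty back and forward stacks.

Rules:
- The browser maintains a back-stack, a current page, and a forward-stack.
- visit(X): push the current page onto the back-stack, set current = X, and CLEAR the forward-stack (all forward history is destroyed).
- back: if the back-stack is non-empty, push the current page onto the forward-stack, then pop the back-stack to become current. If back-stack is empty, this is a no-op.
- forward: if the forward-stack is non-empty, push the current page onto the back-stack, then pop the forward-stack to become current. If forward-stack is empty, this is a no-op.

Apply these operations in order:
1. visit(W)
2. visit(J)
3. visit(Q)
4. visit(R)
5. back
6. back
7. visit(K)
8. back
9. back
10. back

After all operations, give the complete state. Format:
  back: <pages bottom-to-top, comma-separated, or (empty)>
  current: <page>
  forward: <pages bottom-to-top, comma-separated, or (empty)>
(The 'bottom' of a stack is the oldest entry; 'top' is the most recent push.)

Answer: back: (empty)
current: HOME
forward: K,J,W

Derivation:
After 1 (visit(W)): cur=W back=1 fwd=0
After 2 (visit(J)): cur=J back=2 fwd=0
After 3 (visit(Q)): cur=Q back=3 fwd=0
After 4 (visit(R)): cur=R back=4 fwd=0
After 5 (back): cur=Q back=3 fwd=1
After 6 (back): cur=J back=2 fwd=2
After 7 (visit(K)): cur=K back=3 fwd=0
After 8 (back): cur=J back=2 fwd=1
After 9 (back): cur=W back=1 fwd=2
After 10 (back): cur=HOME back=0 fwd=3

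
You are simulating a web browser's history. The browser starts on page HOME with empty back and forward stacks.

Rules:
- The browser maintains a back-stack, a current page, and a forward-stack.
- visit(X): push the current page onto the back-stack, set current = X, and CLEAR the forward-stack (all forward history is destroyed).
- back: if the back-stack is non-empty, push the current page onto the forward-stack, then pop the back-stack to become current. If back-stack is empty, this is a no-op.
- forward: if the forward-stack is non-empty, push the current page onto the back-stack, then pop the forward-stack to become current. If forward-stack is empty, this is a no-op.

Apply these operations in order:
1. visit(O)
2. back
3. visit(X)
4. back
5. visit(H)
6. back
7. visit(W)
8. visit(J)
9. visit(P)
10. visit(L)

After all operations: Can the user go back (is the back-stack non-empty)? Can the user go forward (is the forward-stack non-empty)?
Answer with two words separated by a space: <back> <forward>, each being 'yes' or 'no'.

Answer: yes no

Derivation:
After 1 (visit(O)): cur=O back=1 fwd=0
After 2 (back): cur=HOME back=0 fwd=1
After 3 (visit(X)): cur=X back=1 fwd=0
After 4 (back): cur=HOME back=0 fwd=1
After 5 (visit(H)): cur=H back=1 fwd=0
After 6 (back): cur=HOME back=0 fwd=1
After 7 (visit(W)): cur=W back=1 fwd=0
After 8 (visit(J)): cur=J back=2 fwd=0
After 9 (visit(P)): cur=P back=3 fwd=0
After 10 (visit(L)): cur=L back=4 fwd=0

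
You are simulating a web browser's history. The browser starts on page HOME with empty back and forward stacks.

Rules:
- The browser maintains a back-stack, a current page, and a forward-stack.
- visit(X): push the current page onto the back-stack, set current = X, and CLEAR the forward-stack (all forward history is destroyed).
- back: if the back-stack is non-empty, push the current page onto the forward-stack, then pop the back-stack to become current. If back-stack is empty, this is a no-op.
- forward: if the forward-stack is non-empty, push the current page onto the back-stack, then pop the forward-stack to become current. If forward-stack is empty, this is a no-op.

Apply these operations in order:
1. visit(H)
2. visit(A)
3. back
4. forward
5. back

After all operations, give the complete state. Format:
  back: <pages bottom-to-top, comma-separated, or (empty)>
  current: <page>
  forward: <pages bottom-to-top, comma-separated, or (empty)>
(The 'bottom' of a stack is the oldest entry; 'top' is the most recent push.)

After 1 (visit(H)): cur=H back=1 fwd=0
After 2 (visit(A)): cur=A back=2 fwd=0
After 3 (back): cur=H back=1 fwd=1
After 4 (forward): cur=A back=2 fwd=0
After 5 (back): cur=H back=1 fwd=1

Answer: back: HOME
current: H
forward: A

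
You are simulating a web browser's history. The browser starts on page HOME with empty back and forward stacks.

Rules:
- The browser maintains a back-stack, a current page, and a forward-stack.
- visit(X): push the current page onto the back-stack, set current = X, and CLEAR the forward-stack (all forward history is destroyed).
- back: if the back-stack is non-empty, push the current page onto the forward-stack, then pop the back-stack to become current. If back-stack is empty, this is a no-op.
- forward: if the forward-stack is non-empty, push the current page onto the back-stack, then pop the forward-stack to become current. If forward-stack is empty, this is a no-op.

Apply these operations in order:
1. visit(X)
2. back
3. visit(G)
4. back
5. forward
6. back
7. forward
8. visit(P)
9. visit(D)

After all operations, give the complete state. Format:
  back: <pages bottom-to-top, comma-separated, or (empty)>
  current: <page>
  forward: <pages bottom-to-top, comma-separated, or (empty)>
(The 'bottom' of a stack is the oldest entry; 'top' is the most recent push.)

After 1 (visit(X)): cur=X back=1 fwd=0
After 2 (back): cur=HOME back=0 fwd=1
After 3 (visit(G)): cur=G back=1 fwd=0
After 4 (back): cur=HOME back=0 fwd=1
After 5 (forward): cur=G back=1 fwd=0
After 6 (back): cur=HOME back=0 fwd=1
After 7 (forward): cur=G back=1 fwd=0
After 8 (visit(P)): cur=P back=2 fwd=0
After 9 (visit(D)): cur=D back=3 fwd=0

Answer: back: HOME,G,P
current: D
forward: (empty)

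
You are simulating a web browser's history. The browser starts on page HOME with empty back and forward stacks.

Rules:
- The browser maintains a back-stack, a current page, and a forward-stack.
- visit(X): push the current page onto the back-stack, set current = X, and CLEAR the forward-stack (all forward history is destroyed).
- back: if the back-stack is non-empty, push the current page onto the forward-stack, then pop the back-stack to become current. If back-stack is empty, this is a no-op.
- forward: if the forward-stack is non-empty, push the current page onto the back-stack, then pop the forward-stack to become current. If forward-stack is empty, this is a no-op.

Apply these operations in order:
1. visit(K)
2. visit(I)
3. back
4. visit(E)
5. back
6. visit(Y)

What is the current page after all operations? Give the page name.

Answer: Y

Derivation:
After 1 (visit(K)): cur=K back=1 fwd=0
After 2 (visit(I)): cur=I back=2 fwd=0
After 3 (back): cur=K back=1 fwd=1
After 4 (visit(E)): cur=E back=2 fwd=0
After 5 (back): cur=K back=1 fwd=1
After 6 (visit(Y)): cur=Y back=2 fwd=0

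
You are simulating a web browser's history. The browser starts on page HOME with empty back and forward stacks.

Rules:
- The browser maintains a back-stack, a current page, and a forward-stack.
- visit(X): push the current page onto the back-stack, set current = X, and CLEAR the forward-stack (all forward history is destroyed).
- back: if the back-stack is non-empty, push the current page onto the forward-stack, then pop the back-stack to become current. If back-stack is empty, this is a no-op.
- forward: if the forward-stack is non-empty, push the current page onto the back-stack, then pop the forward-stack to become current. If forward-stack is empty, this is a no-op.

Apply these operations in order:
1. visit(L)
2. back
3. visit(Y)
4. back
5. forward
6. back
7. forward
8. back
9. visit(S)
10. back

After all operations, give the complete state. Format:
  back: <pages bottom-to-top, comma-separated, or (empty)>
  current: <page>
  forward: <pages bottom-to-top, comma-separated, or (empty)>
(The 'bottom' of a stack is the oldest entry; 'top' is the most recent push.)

Answer: back: (empty)
current: HOME
forward: S

Derivation:
After 1 (visit(L)): cur=L back=1 fwd=0
After 2 (back): cur=HOME back=0 fwd=1
After 3 (visit(Y)): cur=Y back=1 fwd=0
After 4 (back): cur=HOME back=0 fwd=1
After 5 (forward): cur=Y back=1 fwd=0
After 6 (back): cur=HOME back=0 fwd=1
After 7 (forward): cur=Y back=1 fwd=0
After 8 (back): cur=HOME back=0 fwd=1
After 9 (visit(S)): cur=S back=1 fwd=0
After 10 (back): cur=HOME back=0 fwd=1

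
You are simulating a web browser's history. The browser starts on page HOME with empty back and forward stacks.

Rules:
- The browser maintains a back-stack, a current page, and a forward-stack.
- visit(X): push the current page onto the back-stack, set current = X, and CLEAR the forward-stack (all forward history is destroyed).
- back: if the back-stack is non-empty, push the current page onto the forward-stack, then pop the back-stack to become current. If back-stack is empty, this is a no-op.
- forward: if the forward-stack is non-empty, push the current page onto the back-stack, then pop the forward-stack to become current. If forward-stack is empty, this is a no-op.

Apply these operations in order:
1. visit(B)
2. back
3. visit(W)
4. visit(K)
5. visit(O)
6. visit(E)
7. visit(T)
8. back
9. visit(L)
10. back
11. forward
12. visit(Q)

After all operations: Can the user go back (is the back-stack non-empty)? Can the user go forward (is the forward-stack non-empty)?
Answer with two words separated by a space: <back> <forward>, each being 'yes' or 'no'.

Answer: yes no

Derivation:
After 1 (visit(B)): cur=B back=1 fwd=0
After 2 (back): cur=HOME back=0 fwd=1
After 3 (visit(W)): cur=W back=1 fwd=0
After 4 (visit(K)): cur=K back=2 fwd=0
After 5 (visit(O)): cur=O back=3 fwd=0
After 6 (visit(E)): cur=E back=4 fwd=0
After 7 (visit(T)): cur=T back=5 fwd=0
After 8 (back): cur=E back=4 fwd=1
After 9 (visit(L)): cur=L back=5 fwd=0
After 10 (back): cur=E back=4 fwd=1
After 11 (forward): cur=L back=5 fwd=0
After 12 (visit(Q)): cur=Q back=6 fwd=0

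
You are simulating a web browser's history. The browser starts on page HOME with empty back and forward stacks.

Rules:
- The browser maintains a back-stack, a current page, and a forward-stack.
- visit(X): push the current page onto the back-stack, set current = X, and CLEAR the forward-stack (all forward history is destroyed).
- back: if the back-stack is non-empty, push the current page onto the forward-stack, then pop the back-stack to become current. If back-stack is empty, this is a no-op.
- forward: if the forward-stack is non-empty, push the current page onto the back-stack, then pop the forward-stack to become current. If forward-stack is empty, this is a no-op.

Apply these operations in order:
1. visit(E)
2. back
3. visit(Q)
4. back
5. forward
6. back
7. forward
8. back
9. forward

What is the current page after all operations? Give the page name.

Answer: Q

Derivation:
After 1 (visit(E)): cur=E back=1 fwd=0
After 2 (back): cur=HOME back=0 fwd=1
After 3 (visit(Q)): cur=Q back=1 fwd=0
After 4 (back): cur=HOME back=0 fwd=1
After 5 (forward): cur=Q back=1 fwd=0
After 6 (back): cur=HOME back=0 fwd=1
After 7 (forward): cur=Q back=1 fwd=0
After 8 (back): cur=HOME back=0 fwd=1
After 9 (forward): cur=Q back=1 fwd=0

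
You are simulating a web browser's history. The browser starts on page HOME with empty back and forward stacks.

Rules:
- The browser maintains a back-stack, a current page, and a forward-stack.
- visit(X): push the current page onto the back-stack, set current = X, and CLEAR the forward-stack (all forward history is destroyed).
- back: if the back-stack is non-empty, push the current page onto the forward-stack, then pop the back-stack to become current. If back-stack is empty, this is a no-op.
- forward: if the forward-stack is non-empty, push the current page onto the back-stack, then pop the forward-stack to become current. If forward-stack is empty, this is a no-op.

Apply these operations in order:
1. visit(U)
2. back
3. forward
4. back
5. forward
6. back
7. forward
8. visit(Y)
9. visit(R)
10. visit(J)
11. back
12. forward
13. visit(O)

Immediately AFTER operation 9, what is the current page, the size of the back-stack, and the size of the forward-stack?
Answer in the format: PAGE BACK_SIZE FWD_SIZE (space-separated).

After 1 (visit(U)): cur=U back=1 fwd=0
After 2 (back): cur=HOME back=0 fwd=1
After 3 (forward): cur=U back=1 fwd=0
After 4 (back): cur=HOME back=0 fwd=1
After 5 (forward): cur=U back=1 fwd=0
After 6 (back): cur=HOME back=0 fwd=1
After 7 (forward): cur=U back=1 fwd=0
After 8 (visit(Y)): cur=Y back=2 fwd=0
After 9 (visit(R)): cur=R back=3 fwd=0

R 3 0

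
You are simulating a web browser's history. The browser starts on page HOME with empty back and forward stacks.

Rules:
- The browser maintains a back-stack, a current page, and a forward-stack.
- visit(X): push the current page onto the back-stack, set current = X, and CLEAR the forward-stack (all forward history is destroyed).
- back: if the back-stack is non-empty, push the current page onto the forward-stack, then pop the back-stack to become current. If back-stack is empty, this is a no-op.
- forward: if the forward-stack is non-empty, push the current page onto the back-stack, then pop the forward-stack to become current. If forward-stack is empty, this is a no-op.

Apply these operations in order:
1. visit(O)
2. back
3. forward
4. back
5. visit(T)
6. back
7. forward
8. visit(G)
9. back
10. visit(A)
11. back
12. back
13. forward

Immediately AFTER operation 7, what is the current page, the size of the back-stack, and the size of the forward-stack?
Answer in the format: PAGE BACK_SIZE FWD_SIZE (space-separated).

After 1 (visit(O)): cur=O back=1 fwd=0
After 2 (back): cur=HOME back=0 fwd=1
After 3 (forward): cur=O back=1 fwd=0
After 4 (back): cur=HOME back=0 fwd=1
After 5 (visit(T)): cur=T back=1 fwd=0
After 6 (back): cur=HOME back=0 fwd=1
After 7 (forward): cur=T back=1 fwd=0

T 1 0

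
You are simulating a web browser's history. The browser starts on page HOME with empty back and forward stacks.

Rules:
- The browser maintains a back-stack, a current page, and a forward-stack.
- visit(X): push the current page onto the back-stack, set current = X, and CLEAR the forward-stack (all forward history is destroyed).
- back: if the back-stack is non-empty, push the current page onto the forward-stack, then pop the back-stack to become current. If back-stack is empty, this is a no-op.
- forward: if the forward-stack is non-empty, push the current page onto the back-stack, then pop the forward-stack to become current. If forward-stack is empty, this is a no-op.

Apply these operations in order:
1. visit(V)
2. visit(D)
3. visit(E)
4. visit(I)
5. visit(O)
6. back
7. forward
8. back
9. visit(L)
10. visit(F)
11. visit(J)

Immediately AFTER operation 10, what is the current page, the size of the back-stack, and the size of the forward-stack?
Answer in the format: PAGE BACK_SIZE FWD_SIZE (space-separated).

After 1 (visit(V)): cur=V back=1 fwd=0
After 2 (visit(D)): cur=D back=2 fwd=0
After 3 (visit(E)): cur=E back=3 fwd=0
After 4 (visit(I)): cur=I back=4 fwd=0
After 5 (visit(O)): cur=O back=5 fwd=0
After 6 (back): cur=I back=4 fwd=1
After 7 (forward): cur=O back=5 fwd=0
After 8 (back): cur=I back=4 fwd=1
After 9 (visit(L)): cur=L back=5 fwd=0
After 10 (visit(F)): cur=F back=6 fwd=0

F 6 0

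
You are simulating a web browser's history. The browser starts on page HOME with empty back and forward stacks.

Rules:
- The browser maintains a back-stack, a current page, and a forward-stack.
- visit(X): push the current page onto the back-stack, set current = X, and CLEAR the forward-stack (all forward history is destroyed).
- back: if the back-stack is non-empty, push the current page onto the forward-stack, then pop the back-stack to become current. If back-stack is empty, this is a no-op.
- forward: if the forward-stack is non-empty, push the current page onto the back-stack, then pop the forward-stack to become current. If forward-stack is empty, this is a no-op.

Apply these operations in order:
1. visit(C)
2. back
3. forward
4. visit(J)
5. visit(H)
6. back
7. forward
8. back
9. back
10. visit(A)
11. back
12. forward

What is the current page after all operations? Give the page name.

After 1 (visit(C)): cur=C back=1 fwd=0
After 2 (back): cur=HOME back=0 fwd=1
After 3 (forward): cur=C back=1 fwd=0
After 4 (visit(J)): cur=J back=2 fwd=0
After 5 (visit(H)): cur=H back=3 fwd=0
After 6 (back): cur=J back=2 fwd=1
After 7 (forward): cur=H back=3 fwd=0
After 8 (back): cur=J back=2 fwd=1
After 9 (back): cur=C back=1 fwd=2
After 10 (visit(A)): cur=A back=2 fwd=0
After 11 (back): cur=C back=1 fwd=1
After 12 (forward): cur=A back=2 fwd=0

Answer: A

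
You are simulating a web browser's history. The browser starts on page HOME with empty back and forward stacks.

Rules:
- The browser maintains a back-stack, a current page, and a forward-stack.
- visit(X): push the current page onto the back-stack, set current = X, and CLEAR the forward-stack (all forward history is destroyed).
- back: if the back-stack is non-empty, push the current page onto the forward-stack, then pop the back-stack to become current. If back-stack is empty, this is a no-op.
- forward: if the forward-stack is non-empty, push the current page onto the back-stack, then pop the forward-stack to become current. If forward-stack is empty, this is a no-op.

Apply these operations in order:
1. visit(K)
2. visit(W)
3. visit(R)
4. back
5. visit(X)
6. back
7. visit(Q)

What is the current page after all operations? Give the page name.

Answer: Q

Derivation:
After 1 (visit(K)): cur=K back=1 fwd=0
After 2 (visit(W)): cur=W back=2 fwd=0
After 3 (visit(R)): cur=R back=3 fwd=0
After 4 (back): cur=W back=2 fwd=1
After 5 (visit(X)): cur=X back=3 fwd=0
After 6 (back): cur=W back=2 fwd=1
After 7 (visit(Q)): cur=Q back=3 fwd=0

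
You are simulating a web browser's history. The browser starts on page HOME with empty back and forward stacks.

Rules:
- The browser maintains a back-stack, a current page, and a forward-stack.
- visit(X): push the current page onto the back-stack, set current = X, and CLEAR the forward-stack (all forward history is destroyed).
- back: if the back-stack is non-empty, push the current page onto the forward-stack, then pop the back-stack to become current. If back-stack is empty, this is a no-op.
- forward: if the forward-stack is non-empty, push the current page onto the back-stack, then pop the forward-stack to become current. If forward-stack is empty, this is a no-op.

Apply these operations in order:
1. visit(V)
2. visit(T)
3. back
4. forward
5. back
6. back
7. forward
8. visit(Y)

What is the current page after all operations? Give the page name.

After 1 (visit(V)): cur=V back=1 fwd=0
After 2 (visit(T)): cur=T back=2 fwd=0
After 3 (back): cur=V back=1 fwd=1
After 4 (forward): cur=T back=2 fwd=0
After 5 (back): cur=V back=1 fwd=1
After 6 (back): cur=HOME back=0 fwd=2
After 7 (forward): cur=V back=1 fwd=1
After 8 (visit(Y)): cur=Y back=2 fwd=0

Answer: Y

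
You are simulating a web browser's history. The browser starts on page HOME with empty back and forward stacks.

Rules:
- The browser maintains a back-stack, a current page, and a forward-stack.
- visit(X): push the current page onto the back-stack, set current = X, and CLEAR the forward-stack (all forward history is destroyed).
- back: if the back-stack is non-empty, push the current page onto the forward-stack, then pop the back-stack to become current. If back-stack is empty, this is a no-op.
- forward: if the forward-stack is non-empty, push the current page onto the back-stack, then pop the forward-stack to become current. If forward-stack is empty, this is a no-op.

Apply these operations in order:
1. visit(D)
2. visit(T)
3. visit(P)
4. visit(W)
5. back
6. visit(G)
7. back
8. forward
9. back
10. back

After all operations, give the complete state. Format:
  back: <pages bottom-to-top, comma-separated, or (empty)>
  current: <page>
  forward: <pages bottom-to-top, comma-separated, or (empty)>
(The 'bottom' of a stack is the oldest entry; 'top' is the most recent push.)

Answer: back: HOME,D
current: T
forward: G,P

Derivation:
After 1 (visit(D)): cur=D back=1 fwd=0
After 2 (visit(T)): cur=T back=2 fwd=0
After 3 (visit(P)): cur=P back=3 fwd=0
After 4 (visit(W)): cur=W back=4 fwd=0
After 5 (back): cur=P back=3 fwd=1
After 6 (visit(G)): cur=G back=4 fwd=0
After 7 (back): cur=P back=3 fwd=1
After 8 (forward): cur=G back=4 fwd=0
After 9 (back): cur=P back=3 fwd=1
After 10 (back): cur=T back=2 fwd=2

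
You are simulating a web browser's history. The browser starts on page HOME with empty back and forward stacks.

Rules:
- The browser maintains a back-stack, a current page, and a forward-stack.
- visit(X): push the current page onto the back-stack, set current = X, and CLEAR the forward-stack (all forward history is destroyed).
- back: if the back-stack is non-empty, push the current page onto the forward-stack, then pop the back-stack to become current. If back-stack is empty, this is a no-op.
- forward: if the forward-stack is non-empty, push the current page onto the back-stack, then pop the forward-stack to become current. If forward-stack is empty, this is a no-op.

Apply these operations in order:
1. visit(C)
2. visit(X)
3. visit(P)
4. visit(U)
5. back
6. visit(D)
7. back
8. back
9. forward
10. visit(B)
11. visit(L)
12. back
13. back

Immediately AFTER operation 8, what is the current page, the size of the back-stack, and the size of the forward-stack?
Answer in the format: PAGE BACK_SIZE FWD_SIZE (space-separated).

After 1 (visit(C)): cur=C back=1 fwd=0
After 2 (visit(X)): cur=X back=2 fwd=0
After 3 (visit(P)): cur=P back=3 fwd=0
After 4 (visit(U)): cur=U back=4 fwd=0
After 5 (back): cur=P back=3 fwd=1
After 6 (visit(D)): cur=D back=4 fwd=0
After 7 (back): cur=P back=3 fwd=1
After 8 (back): cur=X back=2 fwd=2

X 2 2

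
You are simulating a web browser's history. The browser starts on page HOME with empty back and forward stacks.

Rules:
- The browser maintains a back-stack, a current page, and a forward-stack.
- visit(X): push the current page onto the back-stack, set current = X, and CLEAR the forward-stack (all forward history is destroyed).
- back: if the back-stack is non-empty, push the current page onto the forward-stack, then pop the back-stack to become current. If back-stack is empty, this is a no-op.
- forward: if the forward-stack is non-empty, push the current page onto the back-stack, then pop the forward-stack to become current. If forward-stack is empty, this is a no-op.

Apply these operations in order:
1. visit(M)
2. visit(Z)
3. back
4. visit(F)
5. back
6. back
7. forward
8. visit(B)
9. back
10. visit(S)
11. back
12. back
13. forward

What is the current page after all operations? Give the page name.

Answer: M

Derivation:
After 1 (visit(M)): cur=M back=1 fwd=0
After 2 (visit(Z)): cur=Z back=2 fwd=0
After 3 (back): cur=M back=1 fwd=1
After 4 (visit(F)): cur=F back=2 fwd=0
After 5 (back): cur=M back=1 fwd=1
After 6 (back): cur=HOME back=0 fwd=2
After 7 (forward): cur=M back=1 fwd=1
After 8 (visit(B)): cur=B back=2 fwd=0
After 9 (back): cur=M back=1 fwd=1
After 10 (visit(S)): cur=S back=2 fwd=0
After 11 (back): cur=M back=1 fwd=1
After 12 (back): cur=HOME back=0 fwd=2
After 13 (forward): cur=M back=1 fwd=1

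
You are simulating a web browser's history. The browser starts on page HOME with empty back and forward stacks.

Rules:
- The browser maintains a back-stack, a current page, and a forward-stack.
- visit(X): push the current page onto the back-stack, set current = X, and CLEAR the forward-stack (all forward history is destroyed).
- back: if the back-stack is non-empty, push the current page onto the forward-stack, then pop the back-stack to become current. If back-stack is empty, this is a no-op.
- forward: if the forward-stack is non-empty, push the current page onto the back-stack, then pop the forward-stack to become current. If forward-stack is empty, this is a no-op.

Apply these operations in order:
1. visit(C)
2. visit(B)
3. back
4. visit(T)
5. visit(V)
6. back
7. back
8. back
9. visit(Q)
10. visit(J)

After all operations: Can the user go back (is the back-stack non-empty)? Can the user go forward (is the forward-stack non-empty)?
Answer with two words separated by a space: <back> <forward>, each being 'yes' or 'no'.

Answer: yes no

Derivation:
After 1 (visit(C)): cur=C back=1 fwd=0
After 2 (visit(B)): cur=B back=2 fwd=0
After 3 (back): cur=C back=1 fwd=1
After 4 (visit(T)): cur=T back=2 fwd=0
After 5 (visit(V)): cur=V back=3 fwd=0
After 6 (back): cur=T back=2 fwd=1
After 7 (back): cur=C back=1 fwd=2
After 8 (back): cur=HOME back=0 fwd=3
After 9 (visit(Q)): cur=Q back=1 fwd=0
After 10 (visit(J)): cur=J back=2 fwd=0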